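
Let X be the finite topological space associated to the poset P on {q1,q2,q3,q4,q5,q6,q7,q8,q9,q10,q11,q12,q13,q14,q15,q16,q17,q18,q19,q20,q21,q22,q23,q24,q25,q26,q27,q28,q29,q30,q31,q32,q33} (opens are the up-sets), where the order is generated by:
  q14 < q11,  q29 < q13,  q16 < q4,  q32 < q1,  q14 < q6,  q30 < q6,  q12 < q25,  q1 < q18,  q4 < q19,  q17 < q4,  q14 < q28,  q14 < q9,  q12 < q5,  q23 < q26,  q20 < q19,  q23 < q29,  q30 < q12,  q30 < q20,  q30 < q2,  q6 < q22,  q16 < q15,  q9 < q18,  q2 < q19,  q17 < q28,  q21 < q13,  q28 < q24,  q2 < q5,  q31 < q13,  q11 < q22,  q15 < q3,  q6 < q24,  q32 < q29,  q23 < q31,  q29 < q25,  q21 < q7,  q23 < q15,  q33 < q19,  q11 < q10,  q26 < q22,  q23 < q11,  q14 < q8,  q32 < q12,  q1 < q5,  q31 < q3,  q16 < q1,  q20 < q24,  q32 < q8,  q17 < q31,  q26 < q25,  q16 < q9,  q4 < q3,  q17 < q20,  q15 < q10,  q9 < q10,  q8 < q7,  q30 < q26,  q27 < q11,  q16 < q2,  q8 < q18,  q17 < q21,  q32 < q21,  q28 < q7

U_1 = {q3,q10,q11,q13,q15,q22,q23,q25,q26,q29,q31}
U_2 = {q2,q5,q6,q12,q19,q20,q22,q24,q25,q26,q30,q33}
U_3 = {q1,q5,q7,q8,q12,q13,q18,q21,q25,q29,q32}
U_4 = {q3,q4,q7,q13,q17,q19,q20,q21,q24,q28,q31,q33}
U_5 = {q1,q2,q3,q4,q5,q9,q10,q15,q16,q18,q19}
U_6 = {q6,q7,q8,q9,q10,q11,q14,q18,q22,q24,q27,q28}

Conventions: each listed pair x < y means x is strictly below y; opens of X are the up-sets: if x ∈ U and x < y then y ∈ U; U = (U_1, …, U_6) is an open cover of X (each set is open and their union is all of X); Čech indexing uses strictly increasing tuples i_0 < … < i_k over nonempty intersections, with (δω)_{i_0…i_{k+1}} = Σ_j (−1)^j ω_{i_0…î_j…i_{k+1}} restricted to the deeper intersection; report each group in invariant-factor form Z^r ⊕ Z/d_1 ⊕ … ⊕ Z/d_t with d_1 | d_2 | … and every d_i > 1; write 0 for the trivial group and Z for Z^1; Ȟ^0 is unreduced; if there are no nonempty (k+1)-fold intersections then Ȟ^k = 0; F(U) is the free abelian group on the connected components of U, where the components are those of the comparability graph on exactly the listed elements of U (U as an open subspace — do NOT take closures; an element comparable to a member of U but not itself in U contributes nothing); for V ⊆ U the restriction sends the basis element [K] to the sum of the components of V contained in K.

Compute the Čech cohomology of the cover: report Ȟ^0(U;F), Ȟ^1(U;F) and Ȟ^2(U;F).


Ȟ^0 = Z, Ȟ^1 = 0 and Ȟ^2 = Z/2

nerve simplices:
  U12={q22,q25,q26} U13={q13,q25,q29} U14={q3,q13,q31} U15={q3,q10,q15} U16={q10,q11,q22} U23={q5,q12,q25} U24={q19,q20,q24,q33} U25={q2,q5,q19} U26={q6,q22,q24} U34={q7,q13,q21} U35={q1,q5,q18} U36={q7,q8,q18} U45={q3,q4,q19} U46={q7,q24,q28} U56={q9,q10,q18}
  U123={q25} U126={q22} U134={q13} U145={q3} U156={q10} U235={q5} U245={q19} U246={q24} U346={q7} U356={q18}
components per intersection:
  U1: {q3,q10,q11,q13,q15,q22,q23,q25,q26,q29,q31}
  U2: {q2,q5,q6,q12,q19,q20,q22,q24,q25,q26,q30,q33}
  U3: {q1,q5,q7,q8,q12,q13,q18,q21,q25,q29,q32}
  U4: {q3,q4,q7,q13,q17,q19,q20,q21,q24,q28,q31,q33}
  U5: {q1,q2,q3,q4,q5,q9,q10,q15,q16,q18,q19}
  U6: {q6,q7,q8,q9,q10,q11,q14,q18,q22,q24,q27,q28}
  U12: {q22,q25,q26}
  U13: {q13,q25,q29}
  U14: {q3,q13,q31}
  U15: {q3,q10,q15}
  U16: {q10,q11,q22}
  U23: {q5,q12,q25}
  U24: {q19,q20,q24,q33}
  U25: {q2,q5,q19}
  U26: {q6,q22,q24}
  U34: {q7,q13,q21}
  U35: {q1,q5,q18}
  U36: {q7,q8,q18}
  U45: {q3,q4,q19}
  U46: {q7,q24,q28}
  U56: {q9,q10,q18}
  U123: {q25}
  U126: {q22}
  U134: {q13}
  U145: {q3}
  U156: {q10}
  U235: {q5}
  U245: {q19}
  U246: {q24}
  U346: {q7}
  U356: {q18}
C dims 6,15,10; δ0: rk 5, SNF 1^5; δ1: rk 10, SNF 1^9·2
degree 0: 6−5−0 = 1 → Ȟ^0 ≅ Z
degree 1: 15−10−5 = 0 → Ȟ^1 ≅ 0
degree 2: 10−0−10 = 0 plus torsion [2] → Ȟ^2 ≅ Z/2


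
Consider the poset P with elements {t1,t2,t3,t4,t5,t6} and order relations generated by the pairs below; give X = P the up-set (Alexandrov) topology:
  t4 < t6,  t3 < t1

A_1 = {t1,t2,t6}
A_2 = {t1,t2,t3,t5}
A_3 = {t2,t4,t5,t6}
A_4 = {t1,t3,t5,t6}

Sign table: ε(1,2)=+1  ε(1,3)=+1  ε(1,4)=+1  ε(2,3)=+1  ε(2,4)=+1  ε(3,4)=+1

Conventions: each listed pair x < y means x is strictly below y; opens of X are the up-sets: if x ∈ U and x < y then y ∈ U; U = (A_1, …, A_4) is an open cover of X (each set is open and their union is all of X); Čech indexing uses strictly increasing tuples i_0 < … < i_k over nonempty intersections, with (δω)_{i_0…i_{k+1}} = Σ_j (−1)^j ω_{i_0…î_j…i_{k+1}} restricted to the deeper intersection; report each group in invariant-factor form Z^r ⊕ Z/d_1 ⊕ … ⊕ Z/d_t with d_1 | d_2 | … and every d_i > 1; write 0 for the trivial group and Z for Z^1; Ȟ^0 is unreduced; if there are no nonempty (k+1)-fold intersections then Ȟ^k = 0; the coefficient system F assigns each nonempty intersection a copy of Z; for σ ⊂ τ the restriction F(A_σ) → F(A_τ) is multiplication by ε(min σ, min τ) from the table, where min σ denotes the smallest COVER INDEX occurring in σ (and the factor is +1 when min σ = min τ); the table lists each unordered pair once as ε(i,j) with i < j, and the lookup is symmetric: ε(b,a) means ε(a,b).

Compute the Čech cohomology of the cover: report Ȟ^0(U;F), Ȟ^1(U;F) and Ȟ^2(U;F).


nerve simplices:
  A12={t1,t2} A13={t2,t6} A14={t1,t6} A23={t2,t5} A24={t1,t3,t5} A34={t5,t6}
  A123={t2} A124={t1} A134={t6} A234={t5}
C dims 4,6,4; δ0: rk 3, SNF 1^3; δ1: rk 3, SNF 1^3
degree 0: 4−3−0 = 1 → Ȟ^0 ≅ Z
degree 1: 6−3−3 = 0 → Ȟ^1 ≅ 0
degree 2: 4−0−3 = 1 → Ȟ^2 ≅ Z

Ȟ^0 ≅ Z, Ȟ^1 ≅ 0, Ȟ^2 ≅ Z


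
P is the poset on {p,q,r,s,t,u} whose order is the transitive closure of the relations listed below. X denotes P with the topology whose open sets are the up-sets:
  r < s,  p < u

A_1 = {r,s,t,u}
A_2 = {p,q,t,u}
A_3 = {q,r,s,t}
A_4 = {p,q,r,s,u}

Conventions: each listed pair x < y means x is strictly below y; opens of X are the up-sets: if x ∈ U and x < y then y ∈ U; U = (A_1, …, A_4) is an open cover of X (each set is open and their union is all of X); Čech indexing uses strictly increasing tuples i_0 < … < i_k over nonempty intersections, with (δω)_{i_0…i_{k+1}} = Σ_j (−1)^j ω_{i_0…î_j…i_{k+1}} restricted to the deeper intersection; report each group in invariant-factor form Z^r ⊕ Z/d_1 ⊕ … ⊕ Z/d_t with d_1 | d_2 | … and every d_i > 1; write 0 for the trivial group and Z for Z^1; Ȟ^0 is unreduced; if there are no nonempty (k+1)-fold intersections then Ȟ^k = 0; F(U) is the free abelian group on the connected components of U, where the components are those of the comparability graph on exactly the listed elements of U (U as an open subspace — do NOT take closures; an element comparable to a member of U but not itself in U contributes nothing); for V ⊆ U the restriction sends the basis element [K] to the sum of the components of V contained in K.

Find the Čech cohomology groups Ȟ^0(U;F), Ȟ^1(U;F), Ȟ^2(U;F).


Ȟ^0 ≅ Z^4, Ȟ^1 ≅ 0, Ȟ^2 ≅ 0

nerve simplices:
  A12={t,u} A13={r,s,t} A14={r,s,u} A23={q,t} A24={p,q,u} A34={q,r,s}
  A123={t} A124={u} A134={r,s} A234={q}
components per intersection:
  A1: {r,s} {t} {u}
  A2: {p,u} {q} {t}
  A3: {q} {r,s} {t}
  A4: {p,u} {q} {r,s}
  A12: {t} {u}
  A13: {r,s} {t}
  A14: {r,s} {u}
  A23: {q} {t}
  A24: {p,u} {q}
  A34: {q} {r,s}
  A123: {t}
  A124: {u}
  A134: {r,s}
  A234: {q}
C dims 12,12,4; δ0: rk 8, SNF 1^8; δ1: rk 4, SNF 1^4
degree 0: 12−8−0 = 4 → Ȟ^0 ≅ Z^4
degree 1: 12−4−8 = 0 → Ȟ^1 ≅ 0
degree 2: 4−0−4 = 0 → Ȟ^2 ≅ 0


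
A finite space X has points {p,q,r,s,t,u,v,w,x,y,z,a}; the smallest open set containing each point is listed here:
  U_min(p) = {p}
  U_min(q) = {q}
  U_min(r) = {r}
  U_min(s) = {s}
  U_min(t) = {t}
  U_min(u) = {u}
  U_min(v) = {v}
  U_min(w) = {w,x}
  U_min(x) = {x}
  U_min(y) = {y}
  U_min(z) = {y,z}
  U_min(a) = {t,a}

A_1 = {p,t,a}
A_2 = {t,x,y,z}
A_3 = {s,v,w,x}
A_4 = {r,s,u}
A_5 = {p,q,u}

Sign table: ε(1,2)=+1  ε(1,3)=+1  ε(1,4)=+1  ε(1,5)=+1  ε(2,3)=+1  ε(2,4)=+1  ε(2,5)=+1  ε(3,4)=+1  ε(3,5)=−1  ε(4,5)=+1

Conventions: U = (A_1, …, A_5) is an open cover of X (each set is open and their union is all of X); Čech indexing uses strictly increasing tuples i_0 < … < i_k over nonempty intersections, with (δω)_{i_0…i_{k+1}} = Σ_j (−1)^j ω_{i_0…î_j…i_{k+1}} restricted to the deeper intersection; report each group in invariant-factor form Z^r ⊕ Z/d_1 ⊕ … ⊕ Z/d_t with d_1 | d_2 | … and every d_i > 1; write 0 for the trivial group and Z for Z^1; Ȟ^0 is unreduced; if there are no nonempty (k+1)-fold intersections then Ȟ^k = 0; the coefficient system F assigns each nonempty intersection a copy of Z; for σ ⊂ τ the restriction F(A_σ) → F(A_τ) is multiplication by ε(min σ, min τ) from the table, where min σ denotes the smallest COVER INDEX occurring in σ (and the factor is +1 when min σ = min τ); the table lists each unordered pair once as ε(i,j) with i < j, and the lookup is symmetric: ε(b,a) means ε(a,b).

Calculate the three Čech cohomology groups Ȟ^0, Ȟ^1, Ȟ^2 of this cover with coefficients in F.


Ȟ^0 = Z; Ȟ^1 = Z; Ȟ^2 = 0

nerve simplices:
  A12={t} A15={p} A23={x} A34={s} A45={u}
C dims 5,5; δ0: rk 4, SNF 1^4
degree 0: 5−4−0 = 1 → Ȟ^0 ≅ Z
degree 1: 5−0−4 = 1 → Ȟ^1 ≅ Z
degree 2: 0−0−0 = 0 → Ȟ^2 ≅ 0


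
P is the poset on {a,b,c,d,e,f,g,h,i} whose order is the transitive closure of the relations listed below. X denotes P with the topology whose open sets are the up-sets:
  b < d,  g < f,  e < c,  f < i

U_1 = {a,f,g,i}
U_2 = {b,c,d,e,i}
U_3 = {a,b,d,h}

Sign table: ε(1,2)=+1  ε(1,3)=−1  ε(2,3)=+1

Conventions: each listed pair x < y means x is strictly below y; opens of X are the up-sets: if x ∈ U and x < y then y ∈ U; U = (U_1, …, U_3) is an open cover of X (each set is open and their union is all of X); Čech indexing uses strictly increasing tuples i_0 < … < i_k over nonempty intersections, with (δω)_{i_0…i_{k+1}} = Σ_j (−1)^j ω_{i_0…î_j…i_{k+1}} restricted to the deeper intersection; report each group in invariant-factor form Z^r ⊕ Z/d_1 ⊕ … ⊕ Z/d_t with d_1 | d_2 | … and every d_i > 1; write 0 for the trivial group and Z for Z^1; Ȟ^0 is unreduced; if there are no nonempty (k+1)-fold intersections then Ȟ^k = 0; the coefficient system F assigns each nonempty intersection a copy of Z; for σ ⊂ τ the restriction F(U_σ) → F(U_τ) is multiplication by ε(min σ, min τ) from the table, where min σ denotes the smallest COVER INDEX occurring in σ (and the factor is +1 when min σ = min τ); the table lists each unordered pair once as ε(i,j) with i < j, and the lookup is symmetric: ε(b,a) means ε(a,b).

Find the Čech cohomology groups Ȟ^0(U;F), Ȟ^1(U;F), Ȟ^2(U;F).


Ȟ^0 = 0, Ȟ^1 = Z/2, Ȟ^2 = 0

nonempty overlaps:
  U12={i} U13={a} U23={b,d}
C dims 3,3; δ0: rk 3, SNF 1^2·2
degree 0: 3−3−0 = 0 → Ȟ^0 ≅ 0
degree 1: 3−0−3 = 0 plus torsion [2] → Ȟ^1 ≅ Z/2
degree 2: 0−0−0 = 0 → Ȟ^2 ≅ 0


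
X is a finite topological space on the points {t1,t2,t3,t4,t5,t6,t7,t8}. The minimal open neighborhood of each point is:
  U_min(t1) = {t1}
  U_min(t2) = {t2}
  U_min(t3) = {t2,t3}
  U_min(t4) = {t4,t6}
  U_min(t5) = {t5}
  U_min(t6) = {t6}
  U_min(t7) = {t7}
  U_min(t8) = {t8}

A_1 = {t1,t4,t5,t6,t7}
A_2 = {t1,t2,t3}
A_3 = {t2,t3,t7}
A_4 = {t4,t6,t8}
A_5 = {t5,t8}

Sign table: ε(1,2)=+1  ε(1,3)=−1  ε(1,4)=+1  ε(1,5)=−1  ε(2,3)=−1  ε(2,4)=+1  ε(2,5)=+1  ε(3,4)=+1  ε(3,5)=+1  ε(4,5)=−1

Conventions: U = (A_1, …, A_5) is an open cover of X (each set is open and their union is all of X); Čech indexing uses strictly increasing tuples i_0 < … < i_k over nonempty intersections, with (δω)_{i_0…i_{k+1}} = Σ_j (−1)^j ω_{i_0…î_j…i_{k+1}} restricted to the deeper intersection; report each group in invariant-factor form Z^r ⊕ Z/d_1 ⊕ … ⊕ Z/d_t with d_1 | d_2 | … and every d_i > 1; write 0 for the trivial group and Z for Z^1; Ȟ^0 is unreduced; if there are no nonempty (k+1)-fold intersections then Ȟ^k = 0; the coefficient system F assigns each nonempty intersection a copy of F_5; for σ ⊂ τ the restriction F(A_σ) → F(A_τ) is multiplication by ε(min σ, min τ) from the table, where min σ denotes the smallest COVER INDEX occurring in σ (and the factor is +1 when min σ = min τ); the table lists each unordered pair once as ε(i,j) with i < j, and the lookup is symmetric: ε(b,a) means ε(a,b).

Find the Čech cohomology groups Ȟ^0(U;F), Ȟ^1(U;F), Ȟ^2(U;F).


nerve of the cover:
  A12={t1} A13={t7} A14={t4,t6} A15={t5} A23={t2,t3} A45={t8}
C dims 5,6; δ0: rk_F5 4
Ȟ^0 = (5 − 4) − 0 = 1, so Ȟ^0 ≅ Z/5
Ȟ^1 = (6 − 0) − 4 = 2, so Ȟ^1 ≅ Z/5 ⊕ Z/5
Ȟ^2 = (0 − 0) − 0 = 0, so Ȟ^2 ≅ 0

Ȟ^0 ≅ Z/5, Ȟ^1 ≅ Z/5 ⊕ Z/5 and Ȟ^2 ≅ 0


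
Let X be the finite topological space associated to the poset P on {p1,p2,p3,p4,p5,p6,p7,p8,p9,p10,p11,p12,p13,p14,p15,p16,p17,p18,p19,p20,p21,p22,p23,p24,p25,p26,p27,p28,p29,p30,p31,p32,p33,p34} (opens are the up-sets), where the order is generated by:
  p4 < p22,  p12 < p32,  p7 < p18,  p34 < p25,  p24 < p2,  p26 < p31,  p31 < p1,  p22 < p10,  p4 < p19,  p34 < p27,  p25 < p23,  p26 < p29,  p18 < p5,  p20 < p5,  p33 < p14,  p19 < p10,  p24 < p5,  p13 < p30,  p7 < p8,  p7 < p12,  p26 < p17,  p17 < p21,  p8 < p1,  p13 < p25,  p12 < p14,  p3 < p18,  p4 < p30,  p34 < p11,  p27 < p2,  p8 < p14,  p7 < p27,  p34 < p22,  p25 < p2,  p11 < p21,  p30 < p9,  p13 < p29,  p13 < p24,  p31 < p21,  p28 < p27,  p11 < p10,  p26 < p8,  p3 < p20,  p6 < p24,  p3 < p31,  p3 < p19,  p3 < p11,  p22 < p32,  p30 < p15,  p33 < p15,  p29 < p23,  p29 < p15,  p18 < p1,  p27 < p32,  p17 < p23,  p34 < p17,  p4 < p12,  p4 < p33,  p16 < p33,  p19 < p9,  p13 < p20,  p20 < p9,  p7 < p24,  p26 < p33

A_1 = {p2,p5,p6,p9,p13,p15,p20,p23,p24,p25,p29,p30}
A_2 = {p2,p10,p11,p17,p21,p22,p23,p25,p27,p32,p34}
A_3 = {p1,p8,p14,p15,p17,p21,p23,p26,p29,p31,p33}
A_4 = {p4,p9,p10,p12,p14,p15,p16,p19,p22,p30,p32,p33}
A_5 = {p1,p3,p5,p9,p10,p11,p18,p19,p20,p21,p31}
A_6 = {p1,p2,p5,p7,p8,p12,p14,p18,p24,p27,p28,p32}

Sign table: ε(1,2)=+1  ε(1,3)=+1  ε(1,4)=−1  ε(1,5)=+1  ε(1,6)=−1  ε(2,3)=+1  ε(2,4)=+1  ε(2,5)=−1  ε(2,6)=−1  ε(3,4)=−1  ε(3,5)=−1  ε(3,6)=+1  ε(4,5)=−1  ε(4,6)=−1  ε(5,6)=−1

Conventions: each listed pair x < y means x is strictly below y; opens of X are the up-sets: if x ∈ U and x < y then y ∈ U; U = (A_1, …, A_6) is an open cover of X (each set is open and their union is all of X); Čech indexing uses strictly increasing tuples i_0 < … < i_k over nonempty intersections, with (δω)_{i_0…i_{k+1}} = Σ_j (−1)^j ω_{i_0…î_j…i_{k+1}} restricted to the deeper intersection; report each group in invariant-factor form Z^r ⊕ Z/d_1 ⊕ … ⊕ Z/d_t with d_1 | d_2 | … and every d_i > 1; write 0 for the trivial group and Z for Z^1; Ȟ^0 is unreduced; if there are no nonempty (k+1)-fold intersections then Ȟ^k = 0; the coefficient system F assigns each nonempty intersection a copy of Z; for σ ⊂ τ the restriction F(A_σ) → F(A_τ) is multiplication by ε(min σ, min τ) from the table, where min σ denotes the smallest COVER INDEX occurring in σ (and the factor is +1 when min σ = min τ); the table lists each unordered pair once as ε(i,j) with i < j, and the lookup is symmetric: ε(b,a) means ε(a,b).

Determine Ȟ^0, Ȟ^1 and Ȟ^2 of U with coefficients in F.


Ȟ^0(U;F) ≅ 0,  Ȟ^1(U;F) ≅ Z/2,  Ȟ^2(U;F) ≅ Z

intersection data:
  A12={p2,p23,p25} A13={p15,p23,p29} A14={p9,p15,p30} A15={p5,p9,p20} A16={p2,p5,p24} A23={p17,p21,p23} A24={p10,p22,p32} A25={p10,p11,p21} A26={p2,p27,p32} A34={p14,p15,p33} A35={p1,p21,p31} A36={p1,p8,p14} A45={p9,p10,p19} A46={p12,p14,p32} A56={p1,p5,p18}
  A123={p23} A126={p2} A134={p15} A145={p9} A156={p5} A235={p21} A245={p10} A246={p32} A346={p14} A356={p1}
C dims 6,15,10; δ0: rk 6, SNF 1^5·2; δ1: rk 9, SNF 1^9
Ȟ^0 = (6 − 6) − 0 = 0, so Ȟ^0 ≅ 0
Ȟ^1 = (15 − 9) − 6 = 0 plus torsion [2], so Ȟ^1 ≅ Z/2
Ȟ^2 = (10 − 0) − 9 = 1, so Ȟ^2 ≅ Z


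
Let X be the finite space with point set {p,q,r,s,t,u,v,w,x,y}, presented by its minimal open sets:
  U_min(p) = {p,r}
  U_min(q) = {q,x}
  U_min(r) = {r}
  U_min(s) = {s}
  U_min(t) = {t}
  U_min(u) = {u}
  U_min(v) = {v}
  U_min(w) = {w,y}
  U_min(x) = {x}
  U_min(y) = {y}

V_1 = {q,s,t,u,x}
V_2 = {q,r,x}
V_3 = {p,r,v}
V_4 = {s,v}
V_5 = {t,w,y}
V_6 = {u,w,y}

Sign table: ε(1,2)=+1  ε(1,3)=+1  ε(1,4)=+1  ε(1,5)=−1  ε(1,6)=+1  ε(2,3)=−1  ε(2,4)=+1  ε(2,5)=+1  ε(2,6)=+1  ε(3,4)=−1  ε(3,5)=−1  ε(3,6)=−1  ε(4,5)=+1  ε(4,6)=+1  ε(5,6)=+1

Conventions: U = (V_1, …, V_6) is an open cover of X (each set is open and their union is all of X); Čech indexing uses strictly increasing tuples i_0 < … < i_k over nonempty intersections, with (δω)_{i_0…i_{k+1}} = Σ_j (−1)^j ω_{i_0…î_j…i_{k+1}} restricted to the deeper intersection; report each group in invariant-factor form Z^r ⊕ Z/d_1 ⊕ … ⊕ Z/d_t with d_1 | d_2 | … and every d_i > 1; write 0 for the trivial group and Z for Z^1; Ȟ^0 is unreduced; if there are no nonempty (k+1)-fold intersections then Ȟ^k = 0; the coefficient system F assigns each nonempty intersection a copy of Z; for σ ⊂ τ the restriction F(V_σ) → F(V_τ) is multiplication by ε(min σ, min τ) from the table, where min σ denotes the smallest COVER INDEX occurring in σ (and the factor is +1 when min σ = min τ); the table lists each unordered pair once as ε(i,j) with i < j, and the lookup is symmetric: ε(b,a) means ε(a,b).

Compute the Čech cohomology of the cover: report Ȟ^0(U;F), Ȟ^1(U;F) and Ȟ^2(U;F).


nonempty intersections:
  V12={q,x} V14={s} V15={t} V16={u} V23={r} V34={v} V56={w,y}
C dims 6,7; δ0: rk 6, SNF 1^5·2
Ȟ^0: (6−6)−0=0 ⇒ 0
Ȟ^1: (7−0)−6=1 plus torsion [2] ⇒ Z ⊕ Z/2
Ȟ^2: (0−0)−0=0 ⇒ 0

Ȟ^0 ≅ 0; Ȟ^1 ≅ Z ⊕ Z/2; Ȟ^2 ≅ 0


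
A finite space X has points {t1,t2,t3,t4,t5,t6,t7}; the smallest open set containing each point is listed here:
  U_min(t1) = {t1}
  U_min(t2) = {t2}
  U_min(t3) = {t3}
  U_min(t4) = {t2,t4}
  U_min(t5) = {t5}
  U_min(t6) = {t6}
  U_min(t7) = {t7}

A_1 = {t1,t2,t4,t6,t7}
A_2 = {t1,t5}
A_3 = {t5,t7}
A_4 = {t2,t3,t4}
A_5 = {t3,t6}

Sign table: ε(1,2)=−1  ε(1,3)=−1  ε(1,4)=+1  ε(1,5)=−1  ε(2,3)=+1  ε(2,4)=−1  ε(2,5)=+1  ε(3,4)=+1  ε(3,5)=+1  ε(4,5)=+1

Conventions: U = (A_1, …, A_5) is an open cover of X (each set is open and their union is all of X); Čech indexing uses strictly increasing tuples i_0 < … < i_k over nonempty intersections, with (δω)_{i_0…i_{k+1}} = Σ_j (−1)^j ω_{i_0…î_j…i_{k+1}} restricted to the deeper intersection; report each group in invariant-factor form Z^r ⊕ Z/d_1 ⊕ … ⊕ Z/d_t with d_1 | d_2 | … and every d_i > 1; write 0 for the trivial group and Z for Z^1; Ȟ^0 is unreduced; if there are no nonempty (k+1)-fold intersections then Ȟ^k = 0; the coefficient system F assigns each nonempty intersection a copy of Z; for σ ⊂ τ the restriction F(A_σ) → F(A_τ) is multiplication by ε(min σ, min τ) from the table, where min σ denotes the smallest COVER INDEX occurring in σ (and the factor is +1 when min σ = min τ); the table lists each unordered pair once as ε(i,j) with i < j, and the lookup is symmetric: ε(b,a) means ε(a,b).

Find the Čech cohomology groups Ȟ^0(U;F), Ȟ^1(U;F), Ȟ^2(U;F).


nonempty overlaps:
  A12={t1} A13={t7} A14={t2,t4} A15={t6} A23={t5} A45={t3}
C dims 5,6; δ0: rk 5, SNF 1^4·2
degree 0: 5−5−0 = 0 → Ȟ^0 ≅ 0
degree 1: 6−0−5 = 1 plus torsion [2] → Ȟ^1 ≅ Z ⊕ Z/2
degree 2: 0−0−0 = 0 → Ȟ^2 ≅ 0

Ȟ^0(U;F) ≅ 0, Ȟ^1(U;F) ≅ Z ⊕ Z/2, Ȟ^2(U;F) ≅ 0


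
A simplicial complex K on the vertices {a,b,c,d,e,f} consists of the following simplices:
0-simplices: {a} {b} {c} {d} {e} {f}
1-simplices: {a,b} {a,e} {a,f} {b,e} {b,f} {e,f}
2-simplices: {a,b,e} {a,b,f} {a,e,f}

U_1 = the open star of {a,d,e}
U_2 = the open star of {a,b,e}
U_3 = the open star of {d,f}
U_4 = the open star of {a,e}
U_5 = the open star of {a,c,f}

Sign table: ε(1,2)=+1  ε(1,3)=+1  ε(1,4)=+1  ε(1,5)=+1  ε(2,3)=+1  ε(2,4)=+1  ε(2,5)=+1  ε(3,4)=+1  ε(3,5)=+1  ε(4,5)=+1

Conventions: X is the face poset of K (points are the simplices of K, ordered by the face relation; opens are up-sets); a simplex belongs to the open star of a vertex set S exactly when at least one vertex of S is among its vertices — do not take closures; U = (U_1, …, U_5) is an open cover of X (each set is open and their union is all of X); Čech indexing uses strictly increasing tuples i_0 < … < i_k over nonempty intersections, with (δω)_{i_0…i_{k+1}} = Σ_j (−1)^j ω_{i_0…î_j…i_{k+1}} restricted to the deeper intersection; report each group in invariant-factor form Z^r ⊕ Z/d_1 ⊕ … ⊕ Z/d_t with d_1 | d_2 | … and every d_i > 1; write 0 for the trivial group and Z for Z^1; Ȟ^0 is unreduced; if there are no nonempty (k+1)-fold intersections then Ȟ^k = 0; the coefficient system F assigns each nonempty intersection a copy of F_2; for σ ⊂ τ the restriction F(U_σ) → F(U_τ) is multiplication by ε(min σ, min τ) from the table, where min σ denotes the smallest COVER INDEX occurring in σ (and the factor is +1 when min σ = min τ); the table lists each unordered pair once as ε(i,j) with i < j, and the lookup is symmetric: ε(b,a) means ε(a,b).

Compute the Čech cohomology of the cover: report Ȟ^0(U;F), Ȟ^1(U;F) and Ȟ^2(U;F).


nerve simplices:
  U1={{a},{d},{e},{a,b},{a,e},{a,f},{b,e},{e,f},{a,b,e},{a,b,f},{a,e,f}} U2={{a},{b},{e},{a,b},{a,e},{a,f},{b,e},{b,f},{e,f},{a,b,e},{a,b,f},{a,e,f}} U3={{d},{f},{a,f},{b,f},{e,f},{a,b,f},{a,e,f}} U4={{a},{e},{a,b},{a,e},{a,f},{b,e},{e,f},{a,b,e},{a,b,f},{a,e,f}} U5={{a},{c},{f},{a,b},{a,e},{a,f},{b,f},{e,f},{a,b,e},{a,b,f},{a,e,f}}
  U12={{a},{e},{a,b},{a,e},{a,f},{b,e},{e,f},{a,b,e},{a,b,f},{a,e,f}} U13={{d},{a,f},{e,f},{a,b,f},{a,e,f}} U14={{a},{e},{a,b},{a,e},{a,f},{b,e},{e,f},{a,b,e},{a,b,f},{a,e,f}} U15={{a},{a,b},{a,e},{a,f},{e,f},{a,b,e},{a,b,f},{a,e,f}} U23={{a,f},{b,f},{e,f},{a,b,f},{a,e,f}} U24={{a},{e},{a,b},{a,e},{a,f},{b,e},{e,f},{a,b,e},{a,b,f},{a,e,f}} U25={{a},{a,b},{a,e},{a,f},{b,f},{e,f},{a,b,e},{a,b,f},{a,e,f}} U34={{a,f},{e,f},{a,b,f},{a,e,f}} U35={{f},{a,f},{b,f},{e,f},{a,b,f},{a,e,f}} U45={{a},{a,b},{a,e},{a,f},{e,f},{a,b,e},{a,b,f},{a,e,f}}
  U123={{a,f},{e,f},{a,b,f},{a,e,f}} U124={{a},{e},{a,b},{a,e},{a,f},{b,e},{e,f},{a,b,e},{a,b,f},{a,e,f}} U125={{a},{a,b},{a,e},{a,f},{e,f},{a,b,e},{a,b,f},{a,e,f}} U134={{a,f},{e,f},{a,b,f},{a,e,f}} U135={{a,f},{e,f},{a,b,f},{a,e,f}} U145={{a},{a,b},{a,e},{a,f},{e,f},{a,b,e},{a,b,f},{a,e,f}} U234={{a,f},{e,f},{a,b,f},{a,e,f}} U235={{a,f},{b,f},{e,f},{a,b,f},{a,e,f}} U245={{a},{a,b},{a,e},{a,f},{e,f},{a,b,e},{a,b,f},{a,e,f}} U345={{a,f},{e,f},{a,b,f},{a,e,f}}
  U1234={{a,f},{e,f},{a,b,f},{a,e,f}} U1235={{a,f},{e,f},{a,b,f},{a,e,f}} U1245={{a},{a,b},{a,e},{a,f},{e,f},{a,b,e},{a,b,f},{a,e,f}} U1345={{a,f},{e,f},{a,b,f},{a,e,f}} U2345={{a,f},{e,f},{a,b,f},{a,e,f}}
  U12345={{a,f},{e,f},{a,b,f},{a,e,f}}
C dims 5,10,10,5; δ0: rk_F2 4; δ1: rk_F2 6; δ2: rk_F2 4
degree 0: 5−4−0 = 1 → Ȟ^0 ≅ Z/2
degree 1: 10−6−4 = 0 → Ȟ^1 ≅ 0
degree 2: 10−4−6 = 0 → Ȟ^2 ≅ 0

Ȟ^0 ≅ Z/2, Ȟ^1 ≅ 0, Ȟ^2 ≅ 0


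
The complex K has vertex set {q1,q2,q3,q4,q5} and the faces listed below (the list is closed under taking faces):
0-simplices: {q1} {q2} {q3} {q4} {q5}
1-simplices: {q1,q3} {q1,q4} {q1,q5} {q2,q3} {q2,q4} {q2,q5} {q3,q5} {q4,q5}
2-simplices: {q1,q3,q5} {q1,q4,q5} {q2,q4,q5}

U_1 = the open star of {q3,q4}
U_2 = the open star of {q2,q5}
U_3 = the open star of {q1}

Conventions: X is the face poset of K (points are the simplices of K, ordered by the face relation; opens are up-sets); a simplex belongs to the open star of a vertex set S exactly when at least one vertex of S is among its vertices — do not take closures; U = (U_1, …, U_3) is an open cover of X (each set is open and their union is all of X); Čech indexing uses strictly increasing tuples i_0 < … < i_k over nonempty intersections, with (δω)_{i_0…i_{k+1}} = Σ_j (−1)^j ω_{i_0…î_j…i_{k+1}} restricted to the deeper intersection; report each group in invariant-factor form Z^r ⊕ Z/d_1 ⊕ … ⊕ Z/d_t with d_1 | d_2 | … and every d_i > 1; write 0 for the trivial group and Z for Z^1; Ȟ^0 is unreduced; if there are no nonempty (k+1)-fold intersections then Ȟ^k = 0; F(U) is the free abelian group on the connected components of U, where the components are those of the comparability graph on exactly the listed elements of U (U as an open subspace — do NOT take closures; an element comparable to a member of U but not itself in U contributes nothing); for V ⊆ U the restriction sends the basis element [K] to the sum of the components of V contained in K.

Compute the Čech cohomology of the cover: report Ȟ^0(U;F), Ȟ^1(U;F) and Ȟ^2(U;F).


Ȟ^0(U;F) ≅ Z, Ȟ^1(U;F) ≅ Z, Ȟ^2(U;F) ≅ 0

intersection data:
  U1={{q3},{q4},{q1,q3},{q1,q4},{q2,q3},{q2,q4},{q3,q5},{q4,q5},{q1,q3,q5},{q1,q4,q5},{q2,q4,q5}} U2={{q2},{q5},{q1,q5},{q2,q3},{q2,q4},{q2,q5},{q3,q5},{q4,q5},{q1,q3,q5},{q1,q4,q5},{q2,q4,q5}} U3={{q1},{q1,q3},{q1,q4},{q1,q5},{q1,q3,q5},{q1,q4,q5}}
  U12={{q2,q3},{q2,q4},{q3,q5},{q4,q5},{q1,q3,q5},{q1,q4,q5},{q2,q4,q5}} U13={{q1,q3},{q1,q4},{q1,q3,q5},{q1,q4,q5}} U23={{q1,q5},{q1,q3,q5},{q1,q4,q5}}
  U123={{q1,q3,q5},{q1,q4,q5}}
components per intersection:
  U1: {{q3},{q1,q3},{q2,q3},{q3,q5},{q1,q3,q5}} {{q4},{q1,q4},{q2,q4},{q4,q5},{q1,q4,q5},{q2,q4,q5}}
  U2: {{q2},{q5},{q1,q5},{q2,q3},{q2,q4},{q2,q5},{q3,q5},{q4,q5},{q1,q3,q5},{q1,q4,q5},{q2,q4,q5}}
  U3: {{q1},{q1,q3},{q1,q4},{q1,q5},{q1,q3,q5},{q1,q4,q5}}
  U12: {{q2,q3}} {{q2,q4},{q4,q5},{q1,q4,q5},{q2,q4,q5}} {{q3,q5},{q1,q3,q5}}
  U13: {{q1,q3},{q1,q3,q5}} {{q1,q4},{q1,q4,q5}}
  U23: {{q1,q5},{q1,q3,q5},{q1,q4,q5}}
  U123: {{q1,q3,q5}} {{q1,q4,q5}}
C dims 4,6,2; δ0: rk 3, SNF 1^3; δ1: rk 2, SNF 1^2
Ȟ^0 = (4 − 3) − 0 = 1, so Ȟ^0 ≅ Z
Ȟ^1 = (6 − 2) − 3 = 1, so Ȟ^1 ≅ Z
Ȟ^2 = (2 − 0) − 2 = 0, so Ȟ^2 ≅ 0


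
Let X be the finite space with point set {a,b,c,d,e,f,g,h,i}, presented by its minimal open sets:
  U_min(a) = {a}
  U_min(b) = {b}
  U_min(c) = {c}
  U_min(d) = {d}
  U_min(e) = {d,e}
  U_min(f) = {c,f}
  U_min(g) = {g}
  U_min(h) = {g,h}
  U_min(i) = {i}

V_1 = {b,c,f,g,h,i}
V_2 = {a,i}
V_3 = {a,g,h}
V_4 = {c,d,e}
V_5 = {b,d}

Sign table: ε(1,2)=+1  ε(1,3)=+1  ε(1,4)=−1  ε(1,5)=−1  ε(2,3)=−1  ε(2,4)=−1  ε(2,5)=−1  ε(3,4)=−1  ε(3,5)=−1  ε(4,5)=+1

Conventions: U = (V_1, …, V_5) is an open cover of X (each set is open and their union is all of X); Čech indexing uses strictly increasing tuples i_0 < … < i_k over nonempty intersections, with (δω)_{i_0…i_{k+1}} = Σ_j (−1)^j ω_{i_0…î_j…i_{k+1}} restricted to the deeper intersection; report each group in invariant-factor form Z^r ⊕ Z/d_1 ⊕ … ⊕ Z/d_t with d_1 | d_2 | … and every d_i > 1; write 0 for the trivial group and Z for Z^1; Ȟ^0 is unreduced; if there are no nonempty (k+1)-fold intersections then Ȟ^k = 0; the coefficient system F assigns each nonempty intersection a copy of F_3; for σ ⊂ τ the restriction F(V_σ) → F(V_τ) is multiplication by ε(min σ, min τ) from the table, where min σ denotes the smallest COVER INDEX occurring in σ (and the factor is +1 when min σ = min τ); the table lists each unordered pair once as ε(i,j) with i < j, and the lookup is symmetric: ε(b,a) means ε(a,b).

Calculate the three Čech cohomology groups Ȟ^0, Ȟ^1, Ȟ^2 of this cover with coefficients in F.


nonempty intersections:
  V12={i} V13={g,h} V14={c} V15={b} V23={a} V45={d}
C dims 5,6; δ0: rk_F3 5
Ȟ^0: (5−5)−0=0 ⇒ 0
Ȟ^1: (6−0)−5=1 ⇒ Z/3
Ȟ^2: (0−0)−0=0 ⇒ 0

Ȟ^0 = 0, Ȟ^1 = Z/3, Ȟ^2 = 0


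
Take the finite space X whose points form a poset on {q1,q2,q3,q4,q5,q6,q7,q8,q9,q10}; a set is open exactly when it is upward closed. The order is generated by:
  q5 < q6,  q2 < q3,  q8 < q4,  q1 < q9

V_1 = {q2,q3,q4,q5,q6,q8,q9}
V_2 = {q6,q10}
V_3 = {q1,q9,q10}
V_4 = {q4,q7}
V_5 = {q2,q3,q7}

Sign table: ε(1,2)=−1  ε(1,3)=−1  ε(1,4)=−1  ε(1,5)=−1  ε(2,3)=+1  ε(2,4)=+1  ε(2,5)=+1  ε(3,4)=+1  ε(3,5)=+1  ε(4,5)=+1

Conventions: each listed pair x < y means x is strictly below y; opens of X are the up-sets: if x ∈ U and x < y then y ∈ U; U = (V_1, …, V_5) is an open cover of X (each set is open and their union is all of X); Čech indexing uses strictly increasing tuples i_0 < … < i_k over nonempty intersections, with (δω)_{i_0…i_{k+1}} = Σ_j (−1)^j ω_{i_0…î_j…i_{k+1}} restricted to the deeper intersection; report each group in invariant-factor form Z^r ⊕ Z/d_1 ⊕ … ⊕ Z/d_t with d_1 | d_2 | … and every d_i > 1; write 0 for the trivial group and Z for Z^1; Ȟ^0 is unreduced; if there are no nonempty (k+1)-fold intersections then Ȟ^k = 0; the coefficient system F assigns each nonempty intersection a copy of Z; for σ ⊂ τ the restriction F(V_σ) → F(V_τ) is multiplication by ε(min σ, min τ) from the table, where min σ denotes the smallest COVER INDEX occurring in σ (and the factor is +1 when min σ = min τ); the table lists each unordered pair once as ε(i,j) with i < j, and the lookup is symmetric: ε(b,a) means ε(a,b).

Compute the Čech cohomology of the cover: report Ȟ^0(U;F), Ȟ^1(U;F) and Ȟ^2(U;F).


Ȟ^0 ≅ Z, Ȟ^1 ≅ Z^2 and Ȟ^2 ≅ 0

nonempty intersections:
  V12={q6} V13={q9} V14={q4} V15={q2,q3} V23={q10} V45={q7}
C dims 5,6; δ0: rk 4, SNF 1^4
Ȟ^0: (5−4)−0=1 ⇒ Z
Ȟ^1: (6−0)−4=2 ⇒ Z^2
Ȟ^2: (0−0)−0=0 ⇒ 0


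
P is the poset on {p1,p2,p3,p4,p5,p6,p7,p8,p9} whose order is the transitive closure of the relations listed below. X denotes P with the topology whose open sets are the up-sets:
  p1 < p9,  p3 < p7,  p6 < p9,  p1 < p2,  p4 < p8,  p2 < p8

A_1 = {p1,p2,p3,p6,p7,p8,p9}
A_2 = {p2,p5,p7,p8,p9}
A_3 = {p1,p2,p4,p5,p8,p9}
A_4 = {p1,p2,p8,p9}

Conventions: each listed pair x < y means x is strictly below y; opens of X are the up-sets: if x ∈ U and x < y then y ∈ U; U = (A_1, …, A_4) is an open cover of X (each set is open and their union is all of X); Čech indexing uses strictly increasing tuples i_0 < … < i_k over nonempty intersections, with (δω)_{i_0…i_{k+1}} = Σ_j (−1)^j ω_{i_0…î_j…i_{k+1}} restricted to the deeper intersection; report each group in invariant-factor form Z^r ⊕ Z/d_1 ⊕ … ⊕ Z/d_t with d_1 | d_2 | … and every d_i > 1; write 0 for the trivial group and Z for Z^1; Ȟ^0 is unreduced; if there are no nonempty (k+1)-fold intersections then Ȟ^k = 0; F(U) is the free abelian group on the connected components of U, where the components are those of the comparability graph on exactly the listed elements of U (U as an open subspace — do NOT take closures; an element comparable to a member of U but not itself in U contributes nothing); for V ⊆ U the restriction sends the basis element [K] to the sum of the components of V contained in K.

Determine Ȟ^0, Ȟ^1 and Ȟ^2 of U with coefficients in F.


Ȟ^0 ≅ Z^3; Ȟ^1 ≅ 0; Ȟ^2 ≅ 0

intersection data:
  A12={p2,p7,p8,p9} A13={p1,p2,p8,p9} A14={p1,p2,p8,p9} A23={p2,p5,p8,p9} A24={p2,p8,p9} A34={p1,p2,p8,p9}
  A123={p2,p8,p9} A124={p2,p8,p9} A134={p1,p2,p8,p9} A234={p2,p8,p9}
  A1234={p2,p8,p9}
components per intersection:
  A1: {p1,p2,p6,p8,p9} {p3,p7}
  A2: {p2,p8} {p5} {p7} {p9}
  A3: {p1,p2,p4,p8,p9} {p5}
  A4: {p1,p2,p8,p9}
  A12: {p2,p8} {p7} {p9}
  A13: {p1,p2,p8,p9}
  A14: {p1,p2,p8,p9}
  A23: {p2,p8} {p5} {p9}
  A24: {p2,p8} {p9}
  A34: {p1,p2,p8,p9}
  A123: {p2,p8} {p9}
  A124: {p2,p8} {p9}
  A134: {p1,p2,p8,p9}
  A234: {p2,p8} {p9}
  A1234: {p2,p8} {p9}
C dims 9,11,7,2; δ0: rk 6, SNF 1^6; δ1: rk 5, SNF 1^5; δ2: rk 2, SNF 1^2
Ȟ^0 = (9 − 6) − 0 = 3, so Ȟ^0 ≅ Z^3
Ȟ^1 = (11 − 5) − 6 = 0, so Ȟ^1 ≅ 0
Ȟ^2 = (7 − 2) − 5 = 0, so Ȟ^2 ≅ 0


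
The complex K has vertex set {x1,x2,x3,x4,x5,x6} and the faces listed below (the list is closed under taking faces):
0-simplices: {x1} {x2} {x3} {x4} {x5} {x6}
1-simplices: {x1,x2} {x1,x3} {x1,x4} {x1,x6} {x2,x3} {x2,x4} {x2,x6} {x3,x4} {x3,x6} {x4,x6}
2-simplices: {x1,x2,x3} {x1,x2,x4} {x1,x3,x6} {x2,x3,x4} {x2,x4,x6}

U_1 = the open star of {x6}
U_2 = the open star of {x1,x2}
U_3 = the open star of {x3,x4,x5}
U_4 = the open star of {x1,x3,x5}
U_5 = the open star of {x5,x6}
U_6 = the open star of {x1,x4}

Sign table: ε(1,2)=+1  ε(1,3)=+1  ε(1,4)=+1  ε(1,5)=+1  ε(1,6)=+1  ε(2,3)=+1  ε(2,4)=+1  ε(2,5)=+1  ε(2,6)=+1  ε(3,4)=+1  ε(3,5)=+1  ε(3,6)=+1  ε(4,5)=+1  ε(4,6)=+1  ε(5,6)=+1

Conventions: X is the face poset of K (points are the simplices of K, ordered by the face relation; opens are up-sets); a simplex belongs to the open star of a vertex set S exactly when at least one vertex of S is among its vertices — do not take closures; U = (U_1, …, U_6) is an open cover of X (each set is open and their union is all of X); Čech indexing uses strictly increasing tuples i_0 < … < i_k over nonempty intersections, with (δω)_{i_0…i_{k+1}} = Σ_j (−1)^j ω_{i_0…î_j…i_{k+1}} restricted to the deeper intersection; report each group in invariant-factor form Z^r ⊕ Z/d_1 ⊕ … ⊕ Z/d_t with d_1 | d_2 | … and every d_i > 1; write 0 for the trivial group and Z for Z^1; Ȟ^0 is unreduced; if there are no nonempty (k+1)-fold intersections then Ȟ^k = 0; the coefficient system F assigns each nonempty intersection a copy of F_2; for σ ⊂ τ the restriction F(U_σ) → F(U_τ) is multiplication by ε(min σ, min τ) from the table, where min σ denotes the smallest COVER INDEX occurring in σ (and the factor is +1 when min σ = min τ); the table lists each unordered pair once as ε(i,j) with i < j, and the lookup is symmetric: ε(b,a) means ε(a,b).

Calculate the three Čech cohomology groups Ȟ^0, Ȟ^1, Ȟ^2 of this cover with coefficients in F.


nerve simplices:
  U1={{x6},{x1,x6},{x2,x6},{x3,x6},{x4,x6},{x1,x3,x6},{x2,x4,x6}} U2={{x1},{x2},{x1,x2},{x1,x3},{x1,x4},{x1,x6},{x2,x3},{x2,x4},{x2,x6},{x1,x2,x3},{x1,x2,x4},{x1,x3,x6},{x2,x3,x4},{x2,x4,x6}} U3={{x3},{x4},{x5},{x1,x3},{x1,x4},{x2,x3},{x2,x4},{x3,x4},{x3,x6},{x4,x6},{x1,x2,x3},{x1,x2,x4},{x1,x3,x6},{x2,x3,x4},{x2,x4,x6}} U4={{x1},{x3},{x5},{x1,x2},{x1,x3},{x1,x4},{x1,x6},{x2,x3},{x3,x4},{x3,x6},{x1,x2,x3},{x1,x2,x4},{x1,x3,x6},{x2,x3,x4}} U5={{x5},{x6},{x1,x6},{x2,x6},{x3,x6},{x4,x6},{x1,x3,x6},{x2,x4,x6}} U6={{x1},{x4},{x1,x2},{x1,x3},{x1,x4},{x1,x6},{x2,x4},{x3,x4},{x4,x6},{x1,x2,x3},{x1,x2,x4},{x1,x3,x6},{x2,x3,x4},{x2,x4,x6}}
  U12={{x1,x6},{x2,x6},{x1,x3,x6},{x2,x4,x6}} U13={{x3,x6},{x4,x6},{x1,x3,x6},{x2,x4,x6}} U14={{x1,x6},{x3,x6},{x1,x3,x6}} U15={{x6},{x1,x6},{x2,x6},{x3,x6},{x4,x6},{x1,x3,x6},{x2,x4,x6}} U16={{x1,x6},{x4,x6},{x1,x3,x6},{x2,x4,x6}} U23={{x1,x3},{x1,x4},{x2,x3},{x2,x4},{x1,x2,x3},{x1,x2,x4},{x1,x3,x6},{x2,x3,x4},{x2,x4,x6}} U24={{x1},{x1,x2},{x1,x3},{x1,x4},{x1,x6},{x2,x3},{x1,x2,x3},{x1,x2,x4},{x1,x3,x6},{x2,x3,x4}} U25={{x1,x6},{x2,x6},{x1,x3,x6},{x2,x4,x6}} U26={{x1},{x1,x2},{x1,x3},{x1,x4},{x1,x6},{x2,x4},{x1,x2,x3},{x1,x2,x4},{x1,x3,x6},{x2,x3,x4},{x2,x4,x6}} U34={{x3},{x5},{x1,x3},{x1,x4},{x2,x3},{x3,x4},{x3,x6},{x1,x2,x3},{x1,x2,x4},{x1,x3,x6},{x2,x3,x4}} U35={{x5},{x3,x6},{x4,x6},{x1,x3,x6},{x2,x4,x6}} U36={{x4},{x1,x3},{x1,x4},{x2,x4},{x3,x4},{x4,x6},{x1,x2,x3},{x1,x2,x4},{x1,x3,x6},{x2,x3,x4},{x2,x4,x6}} U45={{x5},{x1,x6},{x3,x6},{x1,x3,x6}} U46={{x1},{x1,x2},{x1,x3},{x1,x4},{x1,x6},{x3,x4},{x1,x2,x3},{x1,x2,x4},{x1,x3,x6},{x2,x3,x4}} U56={{x1,x6},{x4,x6},{x1,x3,x6},{x2,x4,x6}}
  U123={{x1,x3,x6},{x2,x4,x6}} U124={{x1,x6},{x1,x3,x6}} U125={{x1,x6},{x2,x6},{x1,x3,x6},{x2,x4,x6}} U126={{x1,x6},{x1,x3,x6},{x2,x4,x6}} U134={{x3,x6},{x1,x3,x6}} U135={{x3,x6},{x4,x6},{x1,x3,x6},{x2,x4,x6}} U136={{x4,x6},{x1,x3,x6},{x2,x4,x6}} U145={{x1,x6},{x3,x6},{x1,x3,x6}} U146={{x1,x6},{x1,x3,x6}} U156={{x1,x6},{x4,x6},{x1,x3,x6},{x2,x4,x6}} U234={{x1,x3},{x1,x4},{x2,x3},{x1,x2,x3},{x1,x2,x4},{x1,x3,x6},{x2,x3,x4}} U235={{x1,x3,x6},{x2,x4,x6}} U236={{x1,x3},{x1,x4},{x2,x4},{x1,x2,x3},{x1,x2,x4},{x1,x3,x6},{x2,x3,x4},{x2,x4,x6}} U245={{x1,x6},{x1,x3,x6}} U246={{x1},{x1,x2},{x1,x3},{x1,x4},{x1,x6},{x1,x2,x3},{x1,x2,x4},{x1,x3,x6},{x2,x3,x4}} U256={{x1,x6},{x1,x3,x6},{x2,x4,x6}} U345={{x5},{x3,x6},{x1,x3,x6}} U346={{x1,x3},{x1,x4},{x3,x4},{x1,x2,x3},{x1,x2,x4},{x1,x3,x6},{x2,x3,x4}} U356={{x4,x6},{x1,x3,x6},{x2,x4,x6}} U456={{x1,x6},{x1,x3,x6}}
  U1234={{x1,x3,x6}} U1235={{x1,x3,x6},{x2,x4,x6}} U1236={{x1,x3,x6},{x2,x4,x6}} U1245={{x1,x6},{x1,x3,x6}} U1246={{x1,x6},{x1,x3,x6}} U1256={{x1,x6},{x1,x3,x6},{x2,x4,x6}} U1345={{x3,x6},{x1,x3,x6}} U1346={{x1,x3,x6}} U1356={{x4,x6},{x1,x3,x6},{x2,x4,x6}} U1456={{x1,x6},{x1,x3,x6}} U2345={{x1,x3,x6}} U2346={{x1,x3},{x1,x4},{x1,x2,x3},{x1,x2,x4},{x1,x3,x6},{x2,x3,x4}} U2356={{x1,x3,x6},{x2,x4,x6}} U2456={{x1,x6},{x1,x3,x6}} U3456={{x1,x3,x6}}
  U12345={{x1,x3,x6}} U12346={{x1,x3,x6}} U12356={{x1,x3,x6},{x2,x4,x6}} U12456={{x1,x6},{x1,x3,x6}} U13456={{x1,x3,x6}} U23456={{x1,x3,x6}}
  U123456={{x1,x3,x6}}
C dims 6,15,20,15; δ0: rk_F2 5; δ1: rk_F2 10; δ2: rk_F2 10
degree 0: 6−5−0 = 1 → Ȟ^0 ≅ Z/2
degree 1: 15−10−5 = 0 → Ȟ^1 ≅ 0
degree 2: 20−10−10 = 0 → Ȟ^2 ≅ 0

Ȟ^0 ≅ Z/2; Ȟ^1 ≅ 0; Ȟ^2 ≅ 0


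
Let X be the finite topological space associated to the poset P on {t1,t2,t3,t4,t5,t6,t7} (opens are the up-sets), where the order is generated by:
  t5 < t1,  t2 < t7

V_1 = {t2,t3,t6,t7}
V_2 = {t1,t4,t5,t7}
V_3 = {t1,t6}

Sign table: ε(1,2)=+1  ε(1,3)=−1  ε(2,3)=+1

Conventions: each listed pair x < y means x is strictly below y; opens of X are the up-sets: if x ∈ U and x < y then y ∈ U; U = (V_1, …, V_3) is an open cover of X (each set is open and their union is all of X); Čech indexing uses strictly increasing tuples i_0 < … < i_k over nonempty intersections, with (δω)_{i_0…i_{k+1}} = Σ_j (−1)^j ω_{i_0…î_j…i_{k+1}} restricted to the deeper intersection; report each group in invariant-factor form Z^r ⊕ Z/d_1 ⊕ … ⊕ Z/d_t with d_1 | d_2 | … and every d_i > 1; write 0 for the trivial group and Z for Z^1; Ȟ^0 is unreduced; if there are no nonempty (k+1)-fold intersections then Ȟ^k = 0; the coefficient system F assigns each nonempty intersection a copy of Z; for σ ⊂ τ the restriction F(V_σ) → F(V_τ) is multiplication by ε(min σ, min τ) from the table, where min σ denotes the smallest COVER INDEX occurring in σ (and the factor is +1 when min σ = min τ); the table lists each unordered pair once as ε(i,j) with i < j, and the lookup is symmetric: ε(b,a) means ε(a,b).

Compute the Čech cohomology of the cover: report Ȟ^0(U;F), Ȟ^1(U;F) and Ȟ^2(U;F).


Ȟ^0 ≅ 0, Ȟ^1 ≅ Z/2, Ȟ^2 ≅ 0

nerve simplices:
  V12={t7} V13={t6} V23={t1}
C dims 3,3; δ0: rk 3, SNF 1^2·2
degree 0: 3−3−0 = 0 → Ȟ^0 ≅ 0
degree 1: 3−0−3 = 0 plus torsion [2] → Ȟ^1 ≅ Z/2
degree 2: 0−0−0 = 0 → Ȟ^2 ≅ 0


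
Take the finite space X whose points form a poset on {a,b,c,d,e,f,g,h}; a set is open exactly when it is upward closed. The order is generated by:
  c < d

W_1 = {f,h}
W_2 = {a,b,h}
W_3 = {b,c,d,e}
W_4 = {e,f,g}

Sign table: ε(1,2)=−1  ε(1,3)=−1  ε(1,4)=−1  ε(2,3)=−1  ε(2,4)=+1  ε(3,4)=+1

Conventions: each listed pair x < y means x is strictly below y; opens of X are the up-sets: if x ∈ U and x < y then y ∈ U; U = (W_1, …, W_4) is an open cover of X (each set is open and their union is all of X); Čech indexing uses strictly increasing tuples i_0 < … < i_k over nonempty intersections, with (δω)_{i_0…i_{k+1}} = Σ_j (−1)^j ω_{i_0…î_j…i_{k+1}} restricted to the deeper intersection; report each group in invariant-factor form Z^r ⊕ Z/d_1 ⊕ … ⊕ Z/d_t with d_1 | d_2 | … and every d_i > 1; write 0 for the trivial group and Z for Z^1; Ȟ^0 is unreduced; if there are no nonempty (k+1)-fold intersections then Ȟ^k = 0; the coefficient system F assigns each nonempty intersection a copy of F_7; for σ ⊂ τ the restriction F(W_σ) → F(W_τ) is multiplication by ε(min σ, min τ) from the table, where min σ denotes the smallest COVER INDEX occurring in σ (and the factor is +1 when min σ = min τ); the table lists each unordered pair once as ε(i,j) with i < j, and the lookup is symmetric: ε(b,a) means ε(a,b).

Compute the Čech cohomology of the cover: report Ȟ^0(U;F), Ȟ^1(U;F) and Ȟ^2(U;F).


nonempty intersections:
  W12={h} W14={f} W23={b} W34={e}
C dims 4,4; δ0: rk_F7 4
Ȟ^0: (4−4)−0=0 ⇒ 0
Ȟ^1: (4−0)−4=0 ⇒ 0
Ȟ^2: (0−0)−0=0 ⇒ 0

Ȟ^0 = 0,  Ȟ^1 = 0,  Ȟ^2 = 0
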